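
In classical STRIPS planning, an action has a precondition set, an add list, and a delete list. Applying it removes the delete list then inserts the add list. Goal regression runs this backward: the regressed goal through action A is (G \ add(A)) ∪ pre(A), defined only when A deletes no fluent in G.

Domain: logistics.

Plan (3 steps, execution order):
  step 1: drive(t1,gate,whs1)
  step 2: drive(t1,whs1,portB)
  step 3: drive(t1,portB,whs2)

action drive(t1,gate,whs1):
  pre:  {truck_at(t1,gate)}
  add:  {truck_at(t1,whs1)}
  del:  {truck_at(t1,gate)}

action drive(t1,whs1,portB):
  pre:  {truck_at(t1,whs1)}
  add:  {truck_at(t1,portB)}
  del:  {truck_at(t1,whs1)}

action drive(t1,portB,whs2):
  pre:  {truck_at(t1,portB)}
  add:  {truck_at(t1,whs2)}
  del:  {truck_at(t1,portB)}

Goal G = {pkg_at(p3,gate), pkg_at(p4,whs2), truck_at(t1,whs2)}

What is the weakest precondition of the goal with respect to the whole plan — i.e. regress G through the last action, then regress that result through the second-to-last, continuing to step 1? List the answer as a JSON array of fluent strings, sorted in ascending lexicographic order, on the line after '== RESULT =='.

Work backward from the goal:
  through step 3 (drive(t1,portB,whs2)): drop {truck_at(t1,whs2)}, keep {pkg_at(p3,gate), pkg_at(p4,whs2)}, require {truck_at(t1,portB)}
    → {pkg_at(p3,gate), pkg_at(p4,whs2), truck_at(t1,portB)}
  through step 2 (drive(t1,whs1,portB)): drop {truck_at(t1,portB)}, keep {pkg_at(p3,gate), pkg_at(p4,whs2)}, require {truck_at(t1,whs1)}
    → {pkg_at(p3,gate), pkg_at(p4,whs2), truck_at(t1,whs1)}
  through step 1 (drive(t1,gate,whs1)): drop {truck_at(t1,whs1)}, keep {pkg_at(p3,gate), pkg_at(p4,whs2)}, require {truck_at(t1,gate)}
    → {pkg_at(p3,gate), pkg_at(p4,whs2), truck_at(t1,gate)}

== RESULT ==
["pkg_at(p3,gate)", "pkg_at(p4,whs2)", "truck_at(t1,gate)"]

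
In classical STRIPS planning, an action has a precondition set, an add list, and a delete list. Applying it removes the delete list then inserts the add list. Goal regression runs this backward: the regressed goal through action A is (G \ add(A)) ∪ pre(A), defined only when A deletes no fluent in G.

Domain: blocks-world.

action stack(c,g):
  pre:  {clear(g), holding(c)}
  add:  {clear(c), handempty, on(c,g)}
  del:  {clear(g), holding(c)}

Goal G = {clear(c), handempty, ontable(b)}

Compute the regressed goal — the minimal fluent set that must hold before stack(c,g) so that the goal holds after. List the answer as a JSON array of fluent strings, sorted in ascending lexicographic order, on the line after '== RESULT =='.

Compute (G \ add) ∪ pre:
  G ∩ del = {}  (empty — regression defined)
  G \ add = {clear(c), handempty, ontable(b)} \ {clear(c), handempty, on(c,g)} = {ontable(b)}
  ∪ pre   = {ontable(b)} ∪ {clear(g), holding(c)}
          = {clear(g), holding(c), ontable(b)}

== RESULT ==
["clear(g)", "holding(c)", "ontable(b)"]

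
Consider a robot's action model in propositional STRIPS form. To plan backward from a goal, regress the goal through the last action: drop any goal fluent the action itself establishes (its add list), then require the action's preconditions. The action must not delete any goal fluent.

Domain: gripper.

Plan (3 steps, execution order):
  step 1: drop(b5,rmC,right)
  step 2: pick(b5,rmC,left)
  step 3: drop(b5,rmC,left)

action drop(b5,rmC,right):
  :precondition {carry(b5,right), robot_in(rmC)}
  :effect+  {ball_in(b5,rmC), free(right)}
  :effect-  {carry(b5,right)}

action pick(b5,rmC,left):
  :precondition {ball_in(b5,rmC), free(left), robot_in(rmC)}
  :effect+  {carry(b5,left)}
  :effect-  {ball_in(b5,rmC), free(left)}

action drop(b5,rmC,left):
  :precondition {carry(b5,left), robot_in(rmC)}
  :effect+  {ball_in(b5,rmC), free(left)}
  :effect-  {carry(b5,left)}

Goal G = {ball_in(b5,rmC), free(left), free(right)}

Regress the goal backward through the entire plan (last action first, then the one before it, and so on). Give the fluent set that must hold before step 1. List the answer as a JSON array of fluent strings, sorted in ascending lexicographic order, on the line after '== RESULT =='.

Work backward from the goal:
  through step 3 (drop(b5,rmC,left)): drop {ball_in(b5,rmC), free(left)}, keep {free(right)}, require {carry(b5,left), robot_in(rmC)}
    → {carry(b5,left), free(right), robot_in(rmC)}
  through step 2 (pick(b5,rmC,left)): drop {carry(b5,left)}, keep {free(right), robot_in(rmC)}, require {ball_in(b5,rmC), free(left), robot_in(rmC)}
    → {ball_in(b5,rmC), free(left), free(right), robot_in(rmC)}
  through step 1 (drop(b5,rmC,right)): drop {ball_in(b5,rmC), free(right)}, keep {free(left), robot_in(rmC)}, require {carry(b5,right), robot_in(rmC)}
    → {carry(b5,right), free(left), robot_in(rmC)}

== RESULT ==
["carry(b5,right)", "free(left)", "robot_in(rmC)"]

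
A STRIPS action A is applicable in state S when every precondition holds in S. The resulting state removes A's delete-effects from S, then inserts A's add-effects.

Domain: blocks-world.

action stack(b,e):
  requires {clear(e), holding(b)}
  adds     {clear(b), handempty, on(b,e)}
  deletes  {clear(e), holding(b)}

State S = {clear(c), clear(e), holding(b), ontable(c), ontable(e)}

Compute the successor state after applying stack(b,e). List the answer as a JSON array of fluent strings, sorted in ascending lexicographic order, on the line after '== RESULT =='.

Compute (S \ del) ∪ add:
  pre ⊆ S: {clear(e), holding(b)} ⊆ S  — applicable
  S \ del = {clear(c), ontable(c), ontable(e)}
  ∪ add   = {clear(b), clear(c), handempty, on(b,e), ontable(c), ontable(e)}

== RESULT ==
["clear(b)", "clear(c)", "handempty", "on(b,e)", "ontable(c)", "ontable(e)"]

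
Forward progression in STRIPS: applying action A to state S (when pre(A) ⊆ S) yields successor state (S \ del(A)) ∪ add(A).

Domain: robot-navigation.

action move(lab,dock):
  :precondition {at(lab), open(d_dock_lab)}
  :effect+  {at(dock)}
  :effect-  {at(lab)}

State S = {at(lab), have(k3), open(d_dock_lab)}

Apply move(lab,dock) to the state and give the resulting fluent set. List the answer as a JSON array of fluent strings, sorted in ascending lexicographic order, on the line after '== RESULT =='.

Progress:
  pre ⊆ S: {at(lab), open(d_dock_lab)} ⊆ S  — applicable
  S \ del = {have(k3), open(d_dock_lab)}
  ∪ add   = {at(dock), have(k3), open(d_dock_lab)}

== RESULT ==
["at(dock)", "have(k3)", "open(d_dock_lab)"]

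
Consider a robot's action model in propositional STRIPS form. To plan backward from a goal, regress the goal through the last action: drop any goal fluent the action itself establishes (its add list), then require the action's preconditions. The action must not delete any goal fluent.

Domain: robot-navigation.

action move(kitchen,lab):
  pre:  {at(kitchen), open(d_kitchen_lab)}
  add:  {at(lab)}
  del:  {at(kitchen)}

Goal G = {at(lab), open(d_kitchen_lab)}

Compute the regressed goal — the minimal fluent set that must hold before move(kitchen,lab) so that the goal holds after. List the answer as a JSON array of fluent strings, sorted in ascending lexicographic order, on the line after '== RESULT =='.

Regress:
  G ∩ del = {}  (empty — regression defined)
  G \ add = {at(lab), open(d_kitchen_lab)} \ {at(lab)} = {open(d_kitchen_lab)}
  ∪ pre   = {open(d_kitchen_lab)} ∪ {at(kitchen), open(d_kitchen_lab)}
          = {at(kitchen), open(d_kitchen_lab)}

== RESULT ==
["at(kitchen)", "open(d_kitchen_lab)"]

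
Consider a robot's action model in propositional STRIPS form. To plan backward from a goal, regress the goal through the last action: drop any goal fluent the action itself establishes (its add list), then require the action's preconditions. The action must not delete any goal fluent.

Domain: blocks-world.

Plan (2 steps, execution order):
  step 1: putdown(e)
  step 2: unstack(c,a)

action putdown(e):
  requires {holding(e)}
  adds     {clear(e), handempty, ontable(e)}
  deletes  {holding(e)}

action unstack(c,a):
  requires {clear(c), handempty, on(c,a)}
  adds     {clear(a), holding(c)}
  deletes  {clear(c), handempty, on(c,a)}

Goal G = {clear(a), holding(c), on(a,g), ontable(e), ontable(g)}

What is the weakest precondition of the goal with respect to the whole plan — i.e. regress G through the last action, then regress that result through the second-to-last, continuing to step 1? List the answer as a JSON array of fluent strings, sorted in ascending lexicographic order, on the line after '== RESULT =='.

Regress step by step:
  through step 2 (unstack(c,a)): drop {clear(a), holding(c)}, keep {on(a,g), ontable(e), ontable(g)}, require {clear(c), handempty, on(c,a)}
    → {clear(c), handempty, on(a,g), on(c,a), ontable(e), ontable(g)}
  through step 1 (putdown(e)): drop {handempty, ontable(e)}, keep {clear(c), on(a,g), on(c,a), ontable(g)}, require {holding(e)}
    → {clear(c), holding(e), on(a,g), on(c,a), ontable(g)}

== RESULT ==
["clear(c)", "holding(e)", "on(a,g)", "on(c,a)", "ontable(g)"]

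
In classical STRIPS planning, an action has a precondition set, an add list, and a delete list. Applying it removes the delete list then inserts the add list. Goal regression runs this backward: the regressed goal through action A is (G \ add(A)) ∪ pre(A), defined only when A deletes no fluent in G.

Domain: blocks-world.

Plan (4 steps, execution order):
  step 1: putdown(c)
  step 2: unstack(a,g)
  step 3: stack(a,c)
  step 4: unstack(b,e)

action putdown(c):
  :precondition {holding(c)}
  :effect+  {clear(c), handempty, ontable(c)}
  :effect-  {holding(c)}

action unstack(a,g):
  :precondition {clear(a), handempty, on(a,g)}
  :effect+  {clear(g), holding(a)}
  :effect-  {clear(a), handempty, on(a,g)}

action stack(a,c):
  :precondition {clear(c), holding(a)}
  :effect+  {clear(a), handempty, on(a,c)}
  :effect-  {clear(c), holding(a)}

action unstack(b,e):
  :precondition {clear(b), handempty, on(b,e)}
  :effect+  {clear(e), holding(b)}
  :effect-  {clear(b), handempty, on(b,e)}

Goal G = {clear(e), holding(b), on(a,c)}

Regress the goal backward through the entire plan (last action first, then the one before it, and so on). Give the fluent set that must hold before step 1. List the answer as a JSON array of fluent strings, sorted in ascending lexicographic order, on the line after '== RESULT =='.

Regress step by step:
  through step 4 (unstack(b,e)): drop {clear(e), holding(b)}, keep {on(a,c)}, require {clear(b), handempty, on(b,e)}
    → {clear(b), handempty, on(a,c), on(b,e)}
  through step 3 (stack(a,c)): drop {handempty, on(a,c)}, keep {clear(b), on(b,e)}, require {clear(c), holding(a)}
    → {clear(b), clear(c), holding(a), on(b,e)}
  through step 2 (unstack(a,g)): drop {holding(a)}, keep {clear(b), clear(c), on(b,e)}, require {clear(a), handempty, on(a,g)}
    → {clear(a), clear(b), clear(c), handempty, on(a,g), on(b,e)}
  through step 1 (putdown(c)): drop {clear(c), handempty}, keep {clear(a), clear(b), on(a,g), on(b,e)}, require {holding(c)}
    → {clear(a), clear(b), holding(c), on(a,g), on(b,e)}

== RESULT ==
["clear(a)", "clear(b)", "holding(c)", "on(a,g)", "on(b,e)"]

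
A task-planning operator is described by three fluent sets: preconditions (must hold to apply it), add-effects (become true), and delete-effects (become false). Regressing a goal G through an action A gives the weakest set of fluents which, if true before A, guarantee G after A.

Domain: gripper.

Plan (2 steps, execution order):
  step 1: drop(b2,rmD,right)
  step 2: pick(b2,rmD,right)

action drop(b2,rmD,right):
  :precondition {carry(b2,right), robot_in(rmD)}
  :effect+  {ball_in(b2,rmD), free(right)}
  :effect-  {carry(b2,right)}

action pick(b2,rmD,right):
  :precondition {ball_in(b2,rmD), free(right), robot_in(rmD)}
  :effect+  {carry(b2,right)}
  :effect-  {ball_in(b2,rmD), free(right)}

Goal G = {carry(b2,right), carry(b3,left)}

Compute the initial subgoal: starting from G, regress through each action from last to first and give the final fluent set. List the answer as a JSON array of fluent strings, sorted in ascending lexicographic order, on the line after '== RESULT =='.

Work backward from the goal:
  through step 2 (pick(b2,rmD,right)): drop {carry(b2,right)}, keep {carry(b3,left)}, require {ball_in(b2,rmD), free(right), robot_in(rmD)}
    → {ball_in(b2,rmD), carry(b3,left), free(right), robot_in(rmD)}
  through step 1 (drop(b2,rmD,right)): drop {ball_in(b2,rmD), free(right)}, keep {carry(b3,left), robot_in(rmD)}, require {carry(b2,right), robot_in(rmD)}
    → {carry(b2,right), carry(b3,left), robot_in(rmD)}

== RESULT ==
["carry(b2,right)", "carry(b3,left)", "robot_in(rmD)"]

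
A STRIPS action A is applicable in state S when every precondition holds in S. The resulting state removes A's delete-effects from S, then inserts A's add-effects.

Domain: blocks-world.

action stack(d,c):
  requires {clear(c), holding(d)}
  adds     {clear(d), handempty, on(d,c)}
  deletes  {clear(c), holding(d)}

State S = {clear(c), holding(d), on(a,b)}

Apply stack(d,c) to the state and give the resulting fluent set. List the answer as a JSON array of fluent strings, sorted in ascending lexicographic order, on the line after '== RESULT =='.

Progress:
  pre ⊆ S: {clear(c), holding(d)} ⊆ S  — applicable
  S \ del = {on(a,b)}
  ∪ add   = {clear(d), handempty, on(a,b), on(d,c)}

== RESULT ==
["clear(d)", "handempty", "on(a,b)", "on(d,c)"]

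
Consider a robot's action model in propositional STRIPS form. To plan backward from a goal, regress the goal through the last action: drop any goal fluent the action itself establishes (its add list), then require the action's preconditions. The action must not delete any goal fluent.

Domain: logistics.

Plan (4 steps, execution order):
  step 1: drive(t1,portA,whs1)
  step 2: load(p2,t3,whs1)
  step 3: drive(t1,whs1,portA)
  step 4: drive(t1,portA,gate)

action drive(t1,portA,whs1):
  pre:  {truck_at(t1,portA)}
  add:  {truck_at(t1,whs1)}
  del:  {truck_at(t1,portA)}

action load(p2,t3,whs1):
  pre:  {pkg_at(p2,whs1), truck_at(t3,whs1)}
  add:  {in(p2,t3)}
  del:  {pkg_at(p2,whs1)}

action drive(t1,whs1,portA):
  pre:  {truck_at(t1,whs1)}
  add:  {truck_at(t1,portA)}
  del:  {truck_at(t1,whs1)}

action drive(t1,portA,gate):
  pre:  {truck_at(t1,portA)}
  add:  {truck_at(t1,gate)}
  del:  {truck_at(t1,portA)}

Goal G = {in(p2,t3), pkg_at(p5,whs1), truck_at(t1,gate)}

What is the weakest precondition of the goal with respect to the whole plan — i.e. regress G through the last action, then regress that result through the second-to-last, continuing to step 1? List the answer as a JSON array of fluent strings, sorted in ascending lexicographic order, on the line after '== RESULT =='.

Work backward from the goal:
  through step 4 (drive(t1,portA,gate)): drop {truck_at(t1,gate)}, keep {in(p2,t3), pkg_at(p5,whs1)}, require {truck_at(t1,portA)}
    → {in(p2,t3), pkg_at(p5,whs1), truck_at(t1,portA)}
  through step 3 (drive(t1,whs1,portA)): drop {truck_at(t1,portA)}, keep {in(p2,t3), pkg_at(p5,whs1)}, require {truck_at(t1,whs1)}
    → {in(p2,t3), pkg_at(p5,whs1), truck_at(t1,whs1)}
  through step 2 (load(p2,t3,whs1)): drop {in(p2,t3)}, keep {pkg_at(p5,whs1), truck_at(t1,whs1)}, require {pkg_at(p2,whs1), truck_at(t3,whs1)}
    → {pkg_at(p2,whs1), pkg_at(p5,whs1), truck_at(t1,whs1), truck_at(t3,whs1)}
  through step 1 (drive(t1,portA,whs1)): drop {truck_at(t1,whs1)}, keep {pkg_at(p2,whs1), pkg_at(p5,whs1), truck_at(t3,whs1)}, require {truck_at(t1,portA)}
    → {pkg_at(p2,whs1), pkg_at(p5,whs1), truck_at(t1,portA), truck_at(t3,whs1)}

== RESULT ==
["pkg_at(p2,whs1)", "pkg_at(p5,whs1)", "truck_at(t1,portA)", "truck_at(t3,whs1)"]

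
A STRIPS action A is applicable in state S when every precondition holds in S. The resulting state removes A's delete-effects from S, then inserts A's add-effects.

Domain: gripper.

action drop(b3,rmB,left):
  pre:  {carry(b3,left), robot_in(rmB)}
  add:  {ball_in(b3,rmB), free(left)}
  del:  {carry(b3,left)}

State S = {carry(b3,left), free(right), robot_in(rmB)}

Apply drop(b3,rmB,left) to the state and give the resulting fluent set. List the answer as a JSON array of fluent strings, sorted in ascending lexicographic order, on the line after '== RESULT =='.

Compute (S \ del) ∪ add:
  pre ⊆ S: {carry(b3,left), robot_in(rmB)} ⊆ S  — applicable
  S \ del = {free(right), robot_in(rmB)}
  ∪ add   = {ball_in(b3,rmB), free(left), free(right), robot_in(rmB)}

== RESULT ==
["ball_in(b3,rmB)", "free(left)", "free(right)", "robot_in(rmB)"]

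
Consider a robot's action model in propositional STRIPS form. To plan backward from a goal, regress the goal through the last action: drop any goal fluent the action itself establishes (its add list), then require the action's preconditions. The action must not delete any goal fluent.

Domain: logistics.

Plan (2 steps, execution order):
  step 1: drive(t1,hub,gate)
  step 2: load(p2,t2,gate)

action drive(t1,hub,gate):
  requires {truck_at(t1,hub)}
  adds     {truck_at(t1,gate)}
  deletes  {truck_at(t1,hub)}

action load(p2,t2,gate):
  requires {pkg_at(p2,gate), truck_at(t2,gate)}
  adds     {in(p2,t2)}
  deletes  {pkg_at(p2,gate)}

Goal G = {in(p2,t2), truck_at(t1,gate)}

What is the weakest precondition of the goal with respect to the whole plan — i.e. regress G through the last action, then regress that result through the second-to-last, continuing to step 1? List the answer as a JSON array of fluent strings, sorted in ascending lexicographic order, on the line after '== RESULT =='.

Regress step by step:
  through step 2 (load(p2,t2,gate)): drop {in(p2,t2)}, keep {truck_at(t1,gate)}, require {pkg_at(p2,gate), truck_at(t2,gate)}
    → {pkg_at(p2,gate), truck_at(t1,gate), truck_at(t2,gate)}
  through step 1 (drive(t1,hub,gate)): drop {truck_at(t1,gate)}, keep {pkg_at(p2,gate), truck_at(t2,gate)}, require {truck_at(t1,hub)}
    → {pkg_at(p2,gate), truck_at(t1,hub), truck_at(t2,gate)}

== RESULT ==
["pkg_at(p2,gate)", "truck_at(t1,hub)", "truck_at(t2,gate)"]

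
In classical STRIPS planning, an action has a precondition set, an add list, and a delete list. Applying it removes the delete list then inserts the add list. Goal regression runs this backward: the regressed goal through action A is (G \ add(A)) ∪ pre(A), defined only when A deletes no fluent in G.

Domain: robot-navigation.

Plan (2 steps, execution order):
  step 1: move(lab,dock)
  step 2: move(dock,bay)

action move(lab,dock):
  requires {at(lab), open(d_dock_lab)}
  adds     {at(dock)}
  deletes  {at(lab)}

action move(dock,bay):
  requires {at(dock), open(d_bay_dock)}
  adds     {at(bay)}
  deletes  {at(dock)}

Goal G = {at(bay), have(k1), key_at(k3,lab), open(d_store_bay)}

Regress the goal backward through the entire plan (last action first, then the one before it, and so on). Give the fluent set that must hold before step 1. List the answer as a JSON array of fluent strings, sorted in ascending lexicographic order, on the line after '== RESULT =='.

Regress step by step:
  through step 2 (move(dock,bay)): drop {at(bay)}, keep {have(k1), key_at(k3,lab), open(d_store_bay)}, require {at(dock), open(d_bay_dock)}
    → {at(dock), have(k1), key_at(k3,lab), open(d_bay_dock), open(d_store_bay)}
  through step 1 (move(lab,dock)): drop {at(dock)}, keep {have(k1), key_at(k3,lab), open(d_bay_dock), open(d_store_bay)}, require {at(lab), open(d_dock_lab)}
    → {at(lab), have(k1), key_at(k3,lab), open(d_bay_dock), open(d_dock_lab), open(d_store_bay)}

== RESULT ==
["at(lab)", "have(k1)", "key_at(k3,lab)", "open(d_bay_dock)", "open(d_dock_lab)", "open(d_store_bay)"]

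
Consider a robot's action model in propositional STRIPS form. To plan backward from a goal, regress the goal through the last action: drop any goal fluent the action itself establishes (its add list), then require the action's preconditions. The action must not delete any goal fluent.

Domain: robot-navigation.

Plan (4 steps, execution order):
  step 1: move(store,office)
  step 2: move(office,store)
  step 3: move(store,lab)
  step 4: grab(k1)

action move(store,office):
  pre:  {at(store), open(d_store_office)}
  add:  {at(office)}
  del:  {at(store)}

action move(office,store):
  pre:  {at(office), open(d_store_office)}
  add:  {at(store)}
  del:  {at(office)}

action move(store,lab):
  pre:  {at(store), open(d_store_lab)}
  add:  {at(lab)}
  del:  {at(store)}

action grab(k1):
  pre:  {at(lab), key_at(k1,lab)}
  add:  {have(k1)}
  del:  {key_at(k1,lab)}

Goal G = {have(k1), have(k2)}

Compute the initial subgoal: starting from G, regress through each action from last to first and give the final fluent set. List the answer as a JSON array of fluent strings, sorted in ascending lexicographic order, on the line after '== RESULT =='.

Work backward from the goal:
  through step 4 (grab(k1)): drop {have(k1)}, keep {have(k2)}, require {at(lab), key_at(k1,lab)}
    → {at(lab), have(k2), key_at(k1,lab)}
  through step 3 (move(store,lab)): drop {at(lab)}, keep {have(k2), key_at(k1,lab)}, require {at(store), open(d_store_lab)}
    → {at(store), have(k2), key_at(k1,lab), open(d_store_lab)}
  through step 2 (move(office,store)): drop {at(store)}, keep {have(k2), key_at(k1,lab), open(d_store_lab)}, require {at(office), open(d_store_office)}
    → {at(office), have(k2), key_at(k1,lab), open(d_store_lab), open(d_store_office)}
  through step 1 (move(store,office)): drop {at(office)}, keep {have(k2), key_at(k1,lab), open(d_store_lab), open(d_store_office)}, require {at(store), open(d_store_office)}
    → {at(store), have(k2), key_at(k1,lab), open(d_store_lab), open(d_store_office)}

== RESULT ==
["at(store)", "have(k2)", "key_at(k1,lab)", "open(d_store_lab)", "open(d_store_office)"]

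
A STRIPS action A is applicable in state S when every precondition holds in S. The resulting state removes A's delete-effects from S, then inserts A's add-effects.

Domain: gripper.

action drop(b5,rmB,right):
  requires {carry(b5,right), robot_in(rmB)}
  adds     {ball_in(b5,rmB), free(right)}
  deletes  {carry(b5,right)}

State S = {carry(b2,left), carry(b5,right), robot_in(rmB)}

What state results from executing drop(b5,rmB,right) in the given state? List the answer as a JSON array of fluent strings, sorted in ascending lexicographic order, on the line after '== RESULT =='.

Compute (S \ del) ∪ add:
  pre ⊆ S: {carry(b5,right), robot_in(rmB)} ⊆ S  — applicable
  S \ del = {carry(b2,left), robot_in(rmB)}
  ∪ add   = {ball_in(b5,rmB), carry(b2,left), free(right), robot_in(rmB)}

== RESULT ==
["ball_in(b5,rmB)", "carry(b2,left)", "free(right)", "robot_in(rmB)"]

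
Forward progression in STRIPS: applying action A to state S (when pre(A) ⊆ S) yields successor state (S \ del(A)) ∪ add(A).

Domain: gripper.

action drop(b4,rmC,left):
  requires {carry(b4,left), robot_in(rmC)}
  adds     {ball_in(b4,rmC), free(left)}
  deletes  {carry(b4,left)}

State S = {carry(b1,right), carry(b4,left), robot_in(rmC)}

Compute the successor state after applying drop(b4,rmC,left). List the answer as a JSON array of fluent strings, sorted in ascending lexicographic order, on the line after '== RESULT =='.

Compute (S \ del) ∪ add:
  pre ⊆ S: {carry(b4,left), robot_in(rmC)} ⊆ S  — applicable
  S \ del = {carry(b1,right), robot_in(rmC)}
  ∪ add   = {ball_in(b4,rmC), carry(b1,right), free(left), robot_in(rmC)}

== RESULT ==
["ball_in(b4,rmC)", "carry(b1,right)", "free(left)", "robot_in(rmC)"]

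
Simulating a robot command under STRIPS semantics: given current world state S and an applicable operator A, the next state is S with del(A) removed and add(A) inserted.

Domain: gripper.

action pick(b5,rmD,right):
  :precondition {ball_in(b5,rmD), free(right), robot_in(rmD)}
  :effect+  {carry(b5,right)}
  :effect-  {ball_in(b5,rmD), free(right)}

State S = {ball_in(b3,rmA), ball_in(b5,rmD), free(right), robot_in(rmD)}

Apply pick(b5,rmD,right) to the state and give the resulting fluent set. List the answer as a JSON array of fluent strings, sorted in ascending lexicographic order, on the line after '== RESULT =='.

Progress:
  pre ⊆ S: {ball_in(b5,rmD), free(right), robot_in(rmD)} ⊆ S  — applicable
  S \ del = {ball_in(b3,rmA), robot_in(rmD)}
  ∪ add   = {ball_in(b3,rmA), carry(b5,right), robot_in(rmD)}

== RESULT ==
["ball_in(b3,rmA)", "carry(b5,right)", "robot_in(rmD)"]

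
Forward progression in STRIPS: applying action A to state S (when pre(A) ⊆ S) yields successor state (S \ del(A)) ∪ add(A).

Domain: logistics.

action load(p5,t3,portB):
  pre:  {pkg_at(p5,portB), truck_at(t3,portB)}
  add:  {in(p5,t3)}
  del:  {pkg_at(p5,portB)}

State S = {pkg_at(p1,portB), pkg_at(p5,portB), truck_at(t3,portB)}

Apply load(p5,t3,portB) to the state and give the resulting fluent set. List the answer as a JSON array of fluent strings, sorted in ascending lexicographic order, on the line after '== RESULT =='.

Progress:
  pre ⊆ S: {pkg_at(p5,portB), truck_at(t3,portB)} ⊆ S  — applicable
  S \ del = {pkg_at(p1,portB), truck_at(t3,portB)}
  ∪ add   = {in(p5,t3), pkg_at(p1,portB), truck_at(t3,portB)}

== RESULT ==
["in(p5,t3)", "pkg_at(p1,portB)", "truck_at(t3,portB)"]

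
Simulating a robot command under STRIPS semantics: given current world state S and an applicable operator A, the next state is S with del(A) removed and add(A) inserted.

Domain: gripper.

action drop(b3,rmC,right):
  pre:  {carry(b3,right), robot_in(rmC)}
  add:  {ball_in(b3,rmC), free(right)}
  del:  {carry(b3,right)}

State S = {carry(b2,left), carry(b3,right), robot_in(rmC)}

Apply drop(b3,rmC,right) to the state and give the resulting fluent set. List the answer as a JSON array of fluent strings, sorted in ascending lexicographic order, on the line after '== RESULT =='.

Progress:
  pre ⊆ S: {carry(b3,right), robot_in(rmC)} ⊆ S  — applicable
  S \ del = {carry(b2,left), robot_in(rmC)}
  ∪ add   = {ball_in(b3,rmC), carry(b2,left), free(right), robot_in(rmC)}

== RESULT ==
["ball_in(b3,rmC)", "carry(b2,left)", "free(right)", "robot_in(rmC)"]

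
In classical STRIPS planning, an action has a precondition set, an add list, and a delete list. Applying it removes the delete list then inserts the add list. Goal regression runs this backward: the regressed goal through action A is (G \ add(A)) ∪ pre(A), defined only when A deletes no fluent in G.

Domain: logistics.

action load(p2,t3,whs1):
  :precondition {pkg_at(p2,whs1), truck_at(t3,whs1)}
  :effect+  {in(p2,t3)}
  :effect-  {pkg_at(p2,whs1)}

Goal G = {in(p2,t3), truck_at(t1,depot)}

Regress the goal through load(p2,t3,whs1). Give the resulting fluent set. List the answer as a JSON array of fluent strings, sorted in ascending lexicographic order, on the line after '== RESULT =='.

Regress:
  G ∩ del = {}  (empty — regression defined)
  G \ add = {in(p2,t3), truck_at(t1,depot)} \ {in(p2,t3)} = {truck_at(t1,depot)}
  ∪ pre   = {truck_at(t1,depot)} ∪ {pkg_at(p2,whs1), truck_at(t3,whs1)}
          = {pkg_at(p2,whs1), truck_at(t1,depot), truck_at(t3,whs1)}

== RESULT ==
["pkg_at(p2,whs1)", "truck_at(t1,depot)", "truck_at(t3,whs1)"]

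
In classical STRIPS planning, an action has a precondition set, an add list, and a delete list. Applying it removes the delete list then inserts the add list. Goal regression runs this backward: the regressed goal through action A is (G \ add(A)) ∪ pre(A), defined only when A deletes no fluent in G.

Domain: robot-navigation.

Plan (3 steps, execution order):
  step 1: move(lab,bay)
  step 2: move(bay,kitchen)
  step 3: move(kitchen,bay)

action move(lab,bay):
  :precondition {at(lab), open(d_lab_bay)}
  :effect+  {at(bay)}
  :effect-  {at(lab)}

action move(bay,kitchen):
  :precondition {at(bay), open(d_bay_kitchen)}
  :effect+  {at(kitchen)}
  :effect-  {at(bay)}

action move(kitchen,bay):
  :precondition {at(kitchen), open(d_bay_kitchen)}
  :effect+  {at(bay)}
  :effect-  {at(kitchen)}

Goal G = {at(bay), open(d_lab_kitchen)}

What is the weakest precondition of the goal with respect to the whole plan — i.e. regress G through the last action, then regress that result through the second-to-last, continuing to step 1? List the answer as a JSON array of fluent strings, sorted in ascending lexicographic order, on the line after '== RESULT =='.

Regress step by step:
  through step 3 (move(kitchen,bay)): drop {at(bay)}, keep {open(d_lab_kitchen)}, require {at(kitchen), open(d_bay_kitchen)}
    → {at(kitchen), open(d_bay_kitchen), open(d_lab_kitchen)}
  through step 2 (move(bay,kitchen)): drop {at(kitchen)}, keep {open(d_bay_kitchen), open(d_lab_kitchen)}, require {at(bay), open(d_bay_kitchen)}
    → {at(bay), open(d_bay_kitchen), open(d_lab_kitchen)}
  through step 1 (move(lab,bay)): drop {at(bay)}, keep {open(d_bay_kitchen), open(d_lab_kitchen)}, require {at(lab), open(d_lab_bay)}
    → {at(lab), open(d_bay_kitchen), open(d_lab_bay), open(d_lab_kitchen)}

== RESULT ==
["at(lab)", "open(d_bay_kitchen)", "open(d_lab_bay)", "open(d_lab_kitchen)"]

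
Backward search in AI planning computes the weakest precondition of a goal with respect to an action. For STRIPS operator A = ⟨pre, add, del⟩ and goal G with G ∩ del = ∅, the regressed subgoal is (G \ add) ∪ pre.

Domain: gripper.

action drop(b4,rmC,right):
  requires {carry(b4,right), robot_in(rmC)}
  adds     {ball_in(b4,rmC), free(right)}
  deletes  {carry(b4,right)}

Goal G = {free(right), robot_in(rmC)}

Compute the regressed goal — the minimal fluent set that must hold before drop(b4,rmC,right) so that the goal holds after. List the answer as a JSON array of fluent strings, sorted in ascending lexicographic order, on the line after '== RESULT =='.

Regress:
  G ∩ del = {}  (empty — regression defined)
  G \ add = {free(right), robot_in(rmC)} \ {ball_in(b4,rmC), free(right)} = {robot_in(rmC)}
  ∪ pre   = {robot_in(rmC)} ∪ {carry(b4,right), robot_in(rmC)}
          = {carry(b4,right), robot_in(rmC)}

== RESULT ==
["carry(b4,right)", "robot_in(rmC)"]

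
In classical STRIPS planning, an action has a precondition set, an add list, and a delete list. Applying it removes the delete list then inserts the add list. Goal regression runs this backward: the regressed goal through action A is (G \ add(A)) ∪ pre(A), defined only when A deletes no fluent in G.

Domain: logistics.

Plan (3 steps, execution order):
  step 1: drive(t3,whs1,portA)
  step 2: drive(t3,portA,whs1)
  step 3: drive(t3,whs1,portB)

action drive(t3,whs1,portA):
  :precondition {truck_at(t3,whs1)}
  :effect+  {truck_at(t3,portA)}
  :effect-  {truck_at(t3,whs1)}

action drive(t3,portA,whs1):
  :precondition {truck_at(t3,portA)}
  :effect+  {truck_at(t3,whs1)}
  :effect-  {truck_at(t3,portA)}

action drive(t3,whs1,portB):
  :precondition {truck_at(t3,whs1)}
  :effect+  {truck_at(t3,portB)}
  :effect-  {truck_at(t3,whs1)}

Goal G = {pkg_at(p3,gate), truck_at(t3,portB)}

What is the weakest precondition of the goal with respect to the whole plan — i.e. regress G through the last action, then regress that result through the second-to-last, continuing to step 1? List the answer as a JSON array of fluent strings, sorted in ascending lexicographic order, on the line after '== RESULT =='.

Regress step by step:
  through step 3 (drive(t3,whs1,portB)): drop {truck_at(t3,portB)}, keep {pkg_at(p3,gate)}, require {truck_at(t3,whs1)}
    → {pkg_at(p3,gate), truck_at(t3,whs1)}
  through step 2 (drive(t3,portA,whs1)): drop {truck_at(t3,whs1)}, keep {pkg_at(p3,gate)}, require {truck_at(t3,portA)}
    → {pkg_at(p3,gate), truck_at(t3,portA)}
  through step 1 (drive(t3,whs1,portA)): drop {truck_at(t3,portA)}, keep {pkg_at(p3,gate)}, require {truck_at(t3,whs1)}
    → {pkg_at(p3,gate), truck_at(t3,whs1)}

== RESULT ==
["pkg_at(p3,gate)", "truck_at(t3,whs1)"]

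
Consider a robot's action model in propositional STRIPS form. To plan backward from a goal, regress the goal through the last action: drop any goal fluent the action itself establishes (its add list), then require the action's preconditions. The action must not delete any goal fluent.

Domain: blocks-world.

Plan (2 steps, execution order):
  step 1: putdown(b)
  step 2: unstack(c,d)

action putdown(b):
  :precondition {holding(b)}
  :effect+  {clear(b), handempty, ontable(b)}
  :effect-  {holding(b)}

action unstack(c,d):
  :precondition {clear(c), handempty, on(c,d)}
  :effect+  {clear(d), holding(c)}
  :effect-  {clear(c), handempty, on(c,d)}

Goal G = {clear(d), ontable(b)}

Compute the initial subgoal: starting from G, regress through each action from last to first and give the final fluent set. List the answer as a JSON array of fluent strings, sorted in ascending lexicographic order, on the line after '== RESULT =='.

Regress step by step:
  through step 2 (unstack(c,d)): drop {clear(d)}, keep {ontable(b)}, require {clear(c), handempty, on(c,d)}
    → {clear(c), handempty, on(c,d), ontable(b)}
  through step 1 (putdown(b)): drop {handempty, ontable(b)}, keep {clear(c), on(c,d)}, require {holding(b)}
    → {clear(c), holding(b), on(c,d)}

== RESULT ==
["clear(c)", "holding(b)", "on(c,d)"]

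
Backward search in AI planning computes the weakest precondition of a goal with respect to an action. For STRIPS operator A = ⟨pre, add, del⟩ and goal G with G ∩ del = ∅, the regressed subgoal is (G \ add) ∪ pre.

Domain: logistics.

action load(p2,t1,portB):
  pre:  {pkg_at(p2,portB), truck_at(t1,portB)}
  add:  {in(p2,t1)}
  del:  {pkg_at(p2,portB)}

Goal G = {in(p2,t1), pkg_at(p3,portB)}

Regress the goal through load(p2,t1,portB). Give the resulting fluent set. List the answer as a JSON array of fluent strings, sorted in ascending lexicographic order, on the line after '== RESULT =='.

Compute (G \ add) ∪ pre:
  G ∩ del = {}  (empty — regression defined)
  G \ add = {in(p2,t1), pkg_at(p3,portB)} \ {in(p2,t1)} = {pkg_at(p3,portB)}
  ∪ pre   = {pkg_at(p3,portB)} ∪ {pkg_at(p2,portB), truck_at(t1,portB)}
          = {pkg_at(p2,portB), pkg_at(p3,portB), truck_at(t1,portB)}

== RESULT ==
["pkg_at(p2,portB)", "pkg_at(p3,portB)", "truck_at(t1,portB)"]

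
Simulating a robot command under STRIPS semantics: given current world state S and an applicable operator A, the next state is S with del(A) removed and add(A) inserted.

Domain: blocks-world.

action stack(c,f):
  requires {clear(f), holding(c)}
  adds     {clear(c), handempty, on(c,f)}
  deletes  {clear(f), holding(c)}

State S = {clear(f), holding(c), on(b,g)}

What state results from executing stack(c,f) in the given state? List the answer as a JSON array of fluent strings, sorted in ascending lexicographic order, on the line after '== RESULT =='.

Progress:
  pre ⊆ S: {clear(f), holding(c)} ⊆ S  — applicable
  S \ del = {on(b,g)}
  ∪ add   = {clear(c), handempty, on(b,g), on(c,f)}

== RESULT ==
["clear(c)", "handempty", "on(b,g)", "on(c,f)"]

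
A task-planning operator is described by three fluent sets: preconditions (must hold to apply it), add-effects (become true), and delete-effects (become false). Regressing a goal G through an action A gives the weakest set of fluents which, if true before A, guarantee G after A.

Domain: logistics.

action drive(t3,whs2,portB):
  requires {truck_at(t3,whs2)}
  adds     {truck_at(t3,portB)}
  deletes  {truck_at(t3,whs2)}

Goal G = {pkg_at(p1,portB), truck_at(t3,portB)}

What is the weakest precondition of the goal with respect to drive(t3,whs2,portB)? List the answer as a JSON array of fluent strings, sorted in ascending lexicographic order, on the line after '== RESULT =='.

Compute (G \ add) ∪ pre:
  G ∩ del = {}  (empty — regression defined)
  G \ add = {pkg_at(p1,portB), truck_at(t3,portB)} \ {truck_at(t3,portB)} = {pkg_at(p1,portB)}
  ∪ pre   = {pkg_at(p1,portB)} ∪ {truck_at(t3,whs2)}
          = {pkg_at(p1,portB), truck_at(t3,whs2)}

== RESULT ==
["pkg_at(p1,portB)", "truck_at(t3,whs2)"]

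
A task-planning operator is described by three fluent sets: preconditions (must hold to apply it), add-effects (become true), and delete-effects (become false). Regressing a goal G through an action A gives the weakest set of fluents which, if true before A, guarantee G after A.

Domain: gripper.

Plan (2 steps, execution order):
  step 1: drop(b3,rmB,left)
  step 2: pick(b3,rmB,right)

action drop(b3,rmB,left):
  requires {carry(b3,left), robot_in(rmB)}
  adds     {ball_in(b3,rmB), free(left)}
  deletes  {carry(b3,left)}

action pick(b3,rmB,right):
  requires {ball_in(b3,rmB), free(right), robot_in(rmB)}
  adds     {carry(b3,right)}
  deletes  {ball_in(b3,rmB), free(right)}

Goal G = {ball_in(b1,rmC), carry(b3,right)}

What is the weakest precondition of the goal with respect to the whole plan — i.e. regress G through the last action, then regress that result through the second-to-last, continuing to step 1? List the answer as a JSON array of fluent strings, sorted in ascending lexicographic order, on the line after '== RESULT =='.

Regress step by step:
  through step 2 (pick(b3,rmB,right)): drop {carry(b3,right)}, keep {ball_in(b1,rmC)}, require {ball_in(b3,rmB), free(right), robot_in(rmB)}
    → {ball_in(b1,rmC), ball_in(b3,rmB), free(right), robot_in(rmB)}
  through step 1 (drop(b3,rmB,left)): drop {ball_in(b3,rmB)}, keep {ball_in(b1,rmC), free(right), robot_in(rmB)}, require {carry(b3,left), robot_in(rmB)}
    → {ball_in(b1,rmC), carry(b3,left), free(right), robot_in(rmB)}

== RESULT ==
["ball_in(b1,rmC)", "carry(b3,left)", "free(right)", "robot_in(rmB)"]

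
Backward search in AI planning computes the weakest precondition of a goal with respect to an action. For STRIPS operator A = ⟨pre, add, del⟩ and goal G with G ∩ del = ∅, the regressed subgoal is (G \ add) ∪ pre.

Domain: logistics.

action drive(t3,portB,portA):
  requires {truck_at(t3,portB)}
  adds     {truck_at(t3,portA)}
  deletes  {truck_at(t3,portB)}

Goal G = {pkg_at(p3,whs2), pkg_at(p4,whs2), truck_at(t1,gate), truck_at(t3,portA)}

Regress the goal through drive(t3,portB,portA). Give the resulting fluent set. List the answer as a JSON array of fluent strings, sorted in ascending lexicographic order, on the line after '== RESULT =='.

Compute (G \ add) ∪ pre:
  G ∩ del = {}  (empty — regression defined)
  G \ add = {pkg_at(p3,whs2), pkg_at(p4,whs2), truck_at(t1,gate), truck_at(t3,portA)} \ {truck_at(t3,portA)} = {pkg_at(p3,whs2), pkg_at(p4,whs2), truck_at(t1,gate)}
  ∪ pre   = {pkg_at(p3,whs2), pkg_at(p4,whs2), truck_at(t1,gate)} ∪ {truck_at(t3,portB)}
          = {pkg_at(p3,whs2), pkg_at(p4,whs2), truck_at(t1,gate), truck_at(t3,portB)}

== RESULT ==
["pkg_at(p3,whs2)", "pkg_at(p4,whs2)", "truck_at(t1,gate)", "truck_at(t3,portB)"]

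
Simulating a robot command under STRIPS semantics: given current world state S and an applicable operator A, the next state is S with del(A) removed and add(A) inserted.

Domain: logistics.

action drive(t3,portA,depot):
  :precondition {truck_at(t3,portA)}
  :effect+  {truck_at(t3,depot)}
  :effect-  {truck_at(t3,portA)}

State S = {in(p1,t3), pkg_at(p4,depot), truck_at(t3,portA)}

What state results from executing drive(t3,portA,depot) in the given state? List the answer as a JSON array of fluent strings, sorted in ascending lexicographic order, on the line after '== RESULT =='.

Progress:
  pre ⊆ S: {truck_at(t3,portA)} ⊆ S  — applicable
  S \ del = {in(p1,t3), pkg_at(p4,depot)}
  ∪ add   = {in(p1,t3), pkg_at(p4,depot), truck_at(t3,depot)}

== RESULT ==
["in(p1,t3)", "pkg_at(p4,depot)", "truck_at(t3,depot)"]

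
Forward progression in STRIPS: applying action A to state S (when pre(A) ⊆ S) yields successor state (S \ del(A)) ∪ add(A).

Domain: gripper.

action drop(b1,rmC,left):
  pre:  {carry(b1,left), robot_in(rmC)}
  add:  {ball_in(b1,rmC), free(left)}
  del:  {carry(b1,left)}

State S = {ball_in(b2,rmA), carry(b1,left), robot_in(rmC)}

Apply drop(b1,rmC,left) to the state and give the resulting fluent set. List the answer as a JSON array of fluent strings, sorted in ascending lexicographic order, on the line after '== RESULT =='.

Compute (S \ del) ∪ add:
  pre ⊆ S: {carry(b1,left), robot_in(rmC)} ⊆ S  — applicable
  S \ del = {ball_in(b2,rmA), robot_in(rmC)}
  ∪ add   = {ball_in(b1,rmC), ball_in(b2,rmA), free(left), robot_in(rmC)}

== RESULT ==
["ball_in(b1,rmC)", "ball_in(b2,rmA)", "free(left)", "robot_in(rmC)"]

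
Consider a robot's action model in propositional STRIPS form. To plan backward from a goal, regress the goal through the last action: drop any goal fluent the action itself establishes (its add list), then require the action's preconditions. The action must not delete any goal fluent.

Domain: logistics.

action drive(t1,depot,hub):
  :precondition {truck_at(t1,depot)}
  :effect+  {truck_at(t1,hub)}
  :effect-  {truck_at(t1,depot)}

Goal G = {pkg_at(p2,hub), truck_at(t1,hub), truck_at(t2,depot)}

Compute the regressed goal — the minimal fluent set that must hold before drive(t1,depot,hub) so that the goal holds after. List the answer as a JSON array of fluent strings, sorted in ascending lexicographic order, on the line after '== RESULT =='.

Regress:
  G ∩ del = {}  (empty — regression defined)
  G \ add = {pkg_at(p2,hub), truck_at(t1,hub), truck_at(t2,depot)} \ {truck_at(t1,hub)} = {pkg_at(p2,hub), truck_at(t2,depot)}
  ∪ pre   = {pkg_at(p2,hub), truck_at(t2,depot)} ∪ {truck_at(t1,depot)}
          = {pkg_at(p2,hub), truck_at(t1,depot), truck_at(t2,depot)}

== RESULT ==
["pkg_at(p2,hub)", "truck_at(t1,depot)", "truck_at(t2,depot)"]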